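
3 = 3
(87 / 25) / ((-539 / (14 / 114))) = -29 / 36575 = -0.00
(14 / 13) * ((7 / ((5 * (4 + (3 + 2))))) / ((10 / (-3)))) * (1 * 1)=-49 / 975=-0.05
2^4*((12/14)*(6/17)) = 576/119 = 4.84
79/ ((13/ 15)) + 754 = 10987/ 13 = 845.15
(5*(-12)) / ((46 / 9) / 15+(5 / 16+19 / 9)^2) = -6220800 / 644333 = -9.65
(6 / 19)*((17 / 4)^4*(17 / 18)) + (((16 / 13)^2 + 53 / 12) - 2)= 249651001 / 2466048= 101.24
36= 36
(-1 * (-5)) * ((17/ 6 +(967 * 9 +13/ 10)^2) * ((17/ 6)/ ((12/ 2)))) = 386400690749/ 2160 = 178889208.68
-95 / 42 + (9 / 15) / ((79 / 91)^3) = -139243579 / 103538190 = -1.34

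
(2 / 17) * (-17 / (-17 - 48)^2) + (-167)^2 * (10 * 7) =8248171748 / 4225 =1952230.00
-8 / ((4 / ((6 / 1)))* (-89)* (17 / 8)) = 96 / 1513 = 0.06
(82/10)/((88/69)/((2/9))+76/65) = 12259/10328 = 1.19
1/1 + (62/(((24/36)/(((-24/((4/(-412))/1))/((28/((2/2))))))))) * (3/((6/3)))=86218/7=12316.86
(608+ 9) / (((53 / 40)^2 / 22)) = 21718400 / 2809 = 7731.72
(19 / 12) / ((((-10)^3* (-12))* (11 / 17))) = 323 / 1584000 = 0.00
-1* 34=-34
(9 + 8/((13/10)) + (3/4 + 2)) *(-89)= -1593.44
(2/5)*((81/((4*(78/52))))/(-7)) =-27/35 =-0.77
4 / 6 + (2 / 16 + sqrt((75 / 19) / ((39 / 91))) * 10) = 19 / 24 + 50 * sqrt(133) / 19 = 31.14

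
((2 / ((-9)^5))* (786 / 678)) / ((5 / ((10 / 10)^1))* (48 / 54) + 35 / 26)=-6812 / 1004587515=-0.00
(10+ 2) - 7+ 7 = 12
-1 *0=0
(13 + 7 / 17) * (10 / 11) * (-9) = -20520 / 187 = -109.73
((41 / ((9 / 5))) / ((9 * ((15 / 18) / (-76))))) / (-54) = 3116 / 729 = 4.27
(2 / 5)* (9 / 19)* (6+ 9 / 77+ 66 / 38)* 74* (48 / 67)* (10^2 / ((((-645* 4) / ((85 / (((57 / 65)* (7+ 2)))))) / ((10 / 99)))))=-501086560000 / 150636418317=-3.33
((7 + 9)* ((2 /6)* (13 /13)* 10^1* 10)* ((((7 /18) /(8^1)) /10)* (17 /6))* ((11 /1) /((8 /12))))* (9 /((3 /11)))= 71995 /18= 3999.72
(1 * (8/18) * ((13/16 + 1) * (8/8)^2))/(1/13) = 377/36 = 10.47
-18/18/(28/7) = -1/4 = -0.25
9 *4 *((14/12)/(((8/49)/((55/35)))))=1617/4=404.25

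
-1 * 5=-5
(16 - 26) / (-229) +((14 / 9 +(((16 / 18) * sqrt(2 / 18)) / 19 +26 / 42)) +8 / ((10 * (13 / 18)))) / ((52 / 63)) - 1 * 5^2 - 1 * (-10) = -483581567 / 44119140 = -10.96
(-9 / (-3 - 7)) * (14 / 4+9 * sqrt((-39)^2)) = 6381 / 20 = 319.05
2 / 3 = 0.67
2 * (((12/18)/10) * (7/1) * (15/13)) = 14/13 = 1.08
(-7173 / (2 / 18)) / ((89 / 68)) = -4389876 / 89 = -49324.45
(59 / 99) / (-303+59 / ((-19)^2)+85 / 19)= -21299 / 10663191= -0.00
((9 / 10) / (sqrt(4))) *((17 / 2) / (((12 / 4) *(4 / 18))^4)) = 12393 / 640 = 19.36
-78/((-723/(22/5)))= 572/1205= 0.47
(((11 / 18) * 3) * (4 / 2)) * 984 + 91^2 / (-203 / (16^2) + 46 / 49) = 110475896 / 1829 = 60402.35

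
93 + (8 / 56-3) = 631 / 7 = 90.14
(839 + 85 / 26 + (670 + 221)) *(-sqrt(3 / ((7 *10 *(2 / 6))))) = -27039 *sqrt(70) / 364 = -621.50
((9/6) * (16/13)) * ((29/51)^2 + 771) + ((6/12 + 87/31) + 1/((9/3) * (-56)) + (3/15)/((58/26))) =103837123247/72747080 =1427.37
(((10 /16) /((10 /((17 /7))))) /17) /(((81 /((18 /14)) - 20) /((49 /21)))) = 1 /2064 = 0.00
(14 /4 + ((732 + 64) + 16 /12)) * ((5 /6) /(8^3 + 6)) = 24025 /18648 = 1.29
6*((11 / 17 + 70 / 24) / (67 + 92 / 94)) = 34169 / 108630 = 0.31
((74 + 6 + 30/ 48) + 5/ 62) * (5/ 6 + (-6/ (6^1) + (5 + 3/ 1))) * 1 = 940705/ 1488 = 632.19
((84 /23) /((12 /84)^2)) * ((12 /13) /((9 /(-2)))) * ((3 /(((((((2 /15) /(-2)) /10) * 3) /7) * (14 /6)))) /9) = 548800 /299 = 1835.45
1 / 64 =0.02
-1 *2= -2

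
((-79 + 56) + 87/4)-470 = -1885/4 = -471.25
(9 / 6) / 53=3 / 106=0.03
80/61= 1.31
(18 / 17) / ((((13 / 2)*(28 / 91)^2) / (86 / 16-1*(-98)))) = 96759 / 544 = 177.87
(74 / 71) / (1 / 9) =666 / 71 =9.38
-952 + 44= -908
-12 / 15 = -4 / 5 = -0.80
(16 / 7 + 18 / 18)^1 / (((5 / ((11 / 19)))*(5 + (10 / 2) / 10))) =46 / 665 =0.07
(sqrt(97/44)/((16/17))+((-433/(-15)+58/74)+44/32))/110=0.30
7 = 7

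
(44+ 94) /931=138 /931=0.15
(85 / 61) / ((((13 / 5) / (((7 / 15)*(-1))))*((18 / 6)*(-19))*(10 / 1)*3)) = 119 / 813618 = 0.00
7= 7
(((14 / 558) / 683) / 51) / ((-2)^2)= 7 / 38873628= 0.00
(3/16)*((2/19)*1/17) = 3/2584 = 0.00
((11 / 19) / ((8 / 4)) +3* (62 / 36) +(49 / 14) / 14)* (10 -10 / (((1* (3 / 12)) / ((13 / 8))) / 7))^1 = -578945 / 228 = -2539.23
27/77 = 0.35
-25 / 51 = -0.49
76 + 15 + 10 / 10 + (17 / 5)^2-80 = 589 / 25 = 23.56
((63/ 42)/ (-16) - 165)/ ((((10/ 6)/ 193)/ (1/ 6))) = -1019619/ 320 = -3186.31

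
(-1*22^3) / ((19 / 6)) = -63888 / 19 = -3362.53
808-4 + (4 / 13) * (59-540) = 656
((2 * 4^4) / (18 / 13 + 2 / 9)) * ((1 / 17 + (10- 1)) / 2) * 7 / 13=620928 / 799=777.13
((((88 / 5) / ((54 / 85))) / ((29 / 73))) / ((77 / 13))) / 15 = 64532 / 82215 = 0.78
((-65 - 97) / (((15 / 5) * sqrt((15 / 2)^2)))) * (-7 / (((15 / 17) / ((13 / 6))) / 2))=6188 / 25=247.52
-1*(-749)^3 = 420189749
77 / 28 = 11 / 4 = 2.75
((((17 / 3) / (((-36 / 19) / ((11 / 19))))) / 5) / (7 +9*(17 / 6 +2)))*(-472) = 44132 / 13635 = 3.24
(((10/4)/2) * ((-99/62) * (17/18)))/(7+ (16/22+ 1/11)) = -10285/42656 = -0.24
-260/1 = -260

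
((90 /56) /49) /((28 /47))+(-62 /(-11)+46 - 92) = -17033439 /422576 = -40.31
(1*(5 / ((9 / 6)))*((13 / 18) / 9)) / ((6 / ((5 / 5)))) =65 / 1458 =0.04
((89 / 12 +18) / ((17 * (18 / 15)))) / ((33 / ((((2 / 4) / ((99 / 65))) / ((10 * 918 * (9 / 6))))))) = 19825 / 22025434464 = 0.00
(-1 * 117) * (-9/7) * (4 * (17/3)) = 23868/7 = 3409.71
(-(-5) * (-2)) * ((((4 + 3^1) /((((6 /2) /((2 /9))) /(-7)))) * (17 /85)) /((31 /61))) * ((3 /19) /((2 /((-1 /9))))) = -5978 /47709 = -0.13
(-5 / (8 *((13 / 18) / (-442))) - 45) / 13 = 675 / 26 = 25.96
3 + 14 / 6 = 16 / 3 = 5.33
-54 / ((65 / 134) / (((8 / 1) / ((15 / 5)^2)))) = -6432 / 65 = -98.95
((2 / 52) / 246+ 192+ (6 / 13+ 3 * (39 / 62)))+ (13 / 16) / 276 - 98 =96.35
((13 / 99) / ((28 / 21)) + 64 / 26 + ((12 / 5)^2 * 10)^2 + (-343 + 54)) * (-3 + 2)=-130043629 / 42900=-3031.32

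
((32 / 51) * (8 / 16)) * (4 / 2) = 32 / 51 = 0.63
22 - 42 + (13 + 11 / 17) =-108 / 17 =-6.35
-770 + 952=182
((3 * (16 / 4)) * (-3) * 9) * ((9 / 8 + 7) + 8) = -10449 / 2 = -5224.50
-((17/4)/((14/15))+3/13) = -4.78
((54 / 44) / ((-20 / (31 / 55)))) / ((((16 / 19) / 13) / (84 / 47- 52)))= 12197601 / 454960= 26.81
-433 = -433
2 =2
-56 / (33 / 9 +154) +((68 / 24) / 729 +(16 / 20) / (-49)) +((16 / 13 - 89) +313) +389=4045022292911 / 6589452870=613.86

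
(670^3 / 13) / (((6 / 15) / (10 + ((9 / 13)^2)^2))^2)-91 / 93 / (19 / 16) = 283540557488080938044162 / 18738150392091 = 15131726000.44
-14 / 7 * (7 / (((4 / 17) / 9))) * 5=-5355 / 2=-2677.50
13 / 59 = 0.22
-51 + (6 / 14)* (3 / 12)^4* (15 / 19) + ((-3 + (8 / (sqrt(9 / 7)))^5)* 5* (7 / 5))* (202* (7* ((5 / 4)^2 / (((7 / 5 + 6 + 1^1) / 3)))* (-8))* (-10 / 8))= -5643596403 / 34048 + 88686080000* sqrt(7) / 243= 965436354.65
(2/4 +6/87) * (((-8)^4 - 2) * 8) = 540408/29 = 18634.76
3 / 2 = 1.50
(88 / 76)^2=484 / 361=1.34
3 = 3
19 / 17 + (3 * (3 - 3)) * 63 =19 / 17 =1.12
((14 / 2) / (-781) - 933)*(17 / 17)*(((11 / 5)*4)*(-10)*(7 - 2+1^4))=34976640 / 71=492628.73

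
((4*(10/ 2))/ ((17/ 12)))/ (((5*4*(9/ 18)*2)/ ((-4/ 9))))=-16/ 51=-0.31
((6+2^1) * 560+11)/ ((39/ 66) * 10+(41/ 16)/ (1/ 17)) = 790416/ 8707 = 90.78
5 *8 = 40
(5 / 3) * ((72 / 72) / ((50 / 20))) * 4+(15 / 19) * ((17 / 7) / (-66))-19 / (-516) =672985 / 251636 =2.67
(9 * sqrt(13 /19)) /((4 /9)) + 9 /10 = 9 /10 + 81 * sqrt(247) /76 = 17.65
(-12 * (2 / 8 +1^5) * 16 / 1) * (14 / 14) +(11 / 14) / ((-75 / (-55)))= -50279 / 210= -239.42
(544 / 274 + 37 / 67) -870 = -7962437 / 9179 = -867.46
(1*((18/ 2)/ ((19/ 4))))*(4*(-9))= -68.21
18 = 18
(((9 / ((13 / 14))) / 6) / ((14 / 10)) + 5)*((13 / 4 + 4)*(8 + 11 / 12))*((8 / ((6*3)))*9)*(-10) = -620600 / 39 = -15912.82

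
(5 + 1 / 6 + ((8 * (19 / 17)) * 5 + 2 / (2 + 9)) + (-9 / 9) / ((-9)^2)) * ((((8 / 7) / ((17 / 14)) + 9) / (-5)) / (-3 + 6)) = -256199437 / 7724970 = -33.17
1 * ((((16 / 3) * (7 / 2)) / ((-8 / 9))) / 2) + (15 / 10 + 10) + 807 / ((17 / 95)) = 76682 / 17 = 4510.71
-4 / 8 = -1 / 2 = -0.50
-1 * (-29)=29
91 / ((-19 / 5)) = -455 / 19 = -23.95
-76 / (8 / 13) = -247 / 2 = -123.50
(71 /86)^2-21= -150275 /7396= -20.32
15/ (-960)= -1/ 64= -0.02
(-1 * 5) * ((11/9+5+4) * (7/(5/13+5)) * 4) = -2392/9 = -265.78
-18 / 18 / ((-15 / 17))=17 / 15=1.13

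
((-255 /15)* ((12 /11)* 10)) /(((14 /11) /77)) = -11220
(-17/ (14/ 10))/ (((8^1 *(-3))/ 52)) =26.31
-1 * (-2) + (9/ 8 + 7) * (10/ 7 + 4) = 1291/ 28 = 46.11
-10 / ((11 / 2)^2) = -40 / 121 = -0.33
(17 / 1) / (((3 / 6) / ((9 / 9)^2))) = 34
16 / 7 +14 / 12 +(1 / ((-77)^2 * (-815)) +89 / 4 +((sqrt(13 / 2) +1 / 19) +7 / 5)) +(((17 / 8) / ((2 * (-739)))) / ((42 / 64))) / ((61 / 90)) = sqrt(26) / 2 +1348486130613031 / 49664741515620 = 29.70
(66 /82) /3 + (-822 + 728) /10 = -1872 /205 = -9.13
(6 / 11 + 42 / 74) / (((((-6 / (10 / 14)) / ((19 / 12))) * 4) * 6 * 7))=-14345 / 11487168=-0.00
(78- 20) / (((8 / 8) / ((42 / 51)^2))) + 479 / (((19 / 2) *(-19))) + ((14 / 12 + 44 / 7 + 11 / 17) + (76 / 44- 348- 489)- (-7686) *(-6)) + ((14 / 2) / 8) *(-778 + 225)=-9136862260285 / 192799992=-47390.37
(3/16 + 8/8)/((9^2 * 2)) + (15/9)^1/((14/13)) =28213/18144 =1.55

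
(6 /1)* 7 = 42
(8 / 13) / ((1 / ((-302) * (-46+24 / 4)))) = 96640 / 13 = 7433.85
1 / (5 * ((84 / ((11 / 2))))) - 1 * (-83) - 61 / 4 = 56921 / 840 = 67.76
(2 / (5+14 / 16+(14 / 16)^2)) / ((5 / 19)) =2432 / 2125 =1.14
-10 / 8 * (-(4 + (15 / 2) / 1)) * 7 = 805 / 8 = 100.62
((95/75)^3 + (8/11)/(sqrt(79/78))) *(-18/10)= -6859/1875 - 72 *sqrt(6162)/4345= -4.96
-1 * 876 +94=-782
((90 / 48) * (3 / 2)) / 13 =45 / 208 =0.22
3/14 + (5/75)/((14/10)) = 11/42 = 0.26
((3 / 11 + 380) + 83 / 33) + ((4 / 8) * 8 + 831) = 40187 / 33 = 1217.79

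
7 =7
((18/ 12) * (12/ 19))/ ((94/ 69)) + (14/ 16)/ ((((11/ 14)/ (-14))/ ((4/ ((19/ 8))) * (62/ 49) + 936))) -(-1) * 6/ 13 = -169783469/ 11609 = -14625.16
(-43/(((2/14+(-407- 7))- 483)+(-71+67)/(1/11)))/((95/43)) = 0.02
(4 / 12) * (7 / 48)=7 / 144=0.05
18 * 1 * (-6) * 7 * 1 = -756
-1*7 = -7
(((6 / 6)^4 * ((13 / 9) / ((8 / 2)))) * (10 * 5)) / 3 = 325 / 54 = 6.02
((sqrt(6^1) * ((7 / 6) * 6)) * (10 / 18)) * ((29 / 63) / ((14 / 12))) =290 * sqrt(6) / 189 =3.76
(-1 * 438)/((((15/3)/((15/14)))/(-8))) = 5256/7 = 750.86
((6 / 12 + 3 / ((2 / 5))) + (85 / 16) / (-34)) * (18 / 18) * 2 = 251 / 16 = 15.69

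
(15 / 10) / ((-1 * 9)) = -1 / 6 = -0.17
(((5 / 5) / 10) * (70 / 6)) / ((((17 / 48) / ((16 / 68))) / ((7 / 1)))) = 1568 / 289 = 5.43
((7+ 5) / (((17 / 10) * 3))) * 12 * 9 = 4320 / 17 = 254.12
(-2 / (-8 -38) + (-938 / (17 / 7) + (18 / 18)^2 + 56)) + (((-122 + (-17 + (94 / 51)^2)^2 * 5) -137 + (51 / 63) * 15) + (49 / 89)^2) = 3014814618881368 / 8627532296481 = 349.44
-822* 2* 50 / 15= -5480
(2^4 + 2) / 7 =18 / 7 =2.57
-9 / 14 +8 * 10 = 79.36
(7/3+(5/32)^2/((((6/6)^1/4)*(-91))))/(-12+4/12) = -162997/815360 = -0.20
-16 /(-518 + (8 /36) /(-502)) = 36144 /1170163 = 0.03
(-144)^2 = 20736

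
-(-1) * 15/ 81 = 5/ 27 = 0.19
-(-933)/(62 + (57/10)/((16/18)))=74640/5473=13.64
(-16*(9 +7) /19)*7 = -1792 /19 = -94.32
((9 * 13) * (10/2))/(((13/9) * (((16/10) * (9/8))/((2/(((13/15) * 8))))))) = 3375/52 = 64.90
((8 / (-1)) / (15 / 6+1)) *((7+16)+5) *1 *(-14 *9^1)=8064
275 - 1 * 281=-6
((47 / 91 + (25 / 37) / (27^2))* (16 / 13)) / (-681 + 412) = -20320096 / 8583536871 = -0.00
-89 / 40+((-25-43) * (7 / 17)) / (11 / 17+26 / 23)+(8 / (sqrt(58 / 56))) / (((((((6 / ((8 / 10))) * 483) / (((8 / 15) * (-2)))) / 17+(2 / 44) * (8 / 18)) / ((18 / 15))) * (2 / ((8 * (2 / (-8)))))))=-19991 / 1112+5170176 * sqrt(203) / 1559871865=-17.93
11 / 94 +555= 555.12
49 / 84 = 7 / 12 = 0.58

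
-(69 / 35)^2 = -4761 / 1225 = -3.89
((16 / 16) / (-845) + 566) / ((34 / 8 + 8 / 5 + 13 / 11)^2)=11.45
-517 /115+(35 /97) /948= -47537227 /10574940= -4.50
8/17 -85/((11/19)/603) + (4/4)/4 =-66220921/748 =-88530.64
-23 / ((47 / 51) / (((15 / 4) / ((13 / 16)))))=-70380 / 611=-115.19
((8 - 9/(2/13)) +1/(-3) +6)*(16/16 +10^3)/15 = -269269/90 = -2991.88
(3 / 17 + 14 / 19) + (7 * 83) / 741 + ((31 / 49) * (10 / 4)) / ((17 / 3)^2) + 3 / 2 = 34068005 / 10493301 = 3.25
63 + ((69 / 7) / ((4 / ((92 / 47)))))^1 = 22314 / 329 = 67.82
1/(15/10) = 2/3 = 0.67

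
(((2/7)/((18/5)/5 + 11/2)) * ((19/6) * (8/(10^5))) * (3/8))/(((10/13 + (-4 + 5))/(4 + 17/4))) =8151/400568000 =0.00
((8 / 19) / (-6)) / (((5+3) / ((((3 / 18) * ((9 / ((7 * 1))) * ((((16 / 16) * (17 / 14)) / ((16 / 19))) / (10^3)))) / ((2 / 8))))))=-17 / 1568000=-0.00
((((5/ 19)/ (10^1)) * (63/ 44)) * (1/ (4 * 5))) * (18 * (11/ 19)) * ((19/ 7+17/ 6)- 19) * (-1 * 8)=3051/ 1444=2.11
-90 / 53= -1.70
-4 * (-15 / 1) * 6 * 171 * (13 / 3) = 266760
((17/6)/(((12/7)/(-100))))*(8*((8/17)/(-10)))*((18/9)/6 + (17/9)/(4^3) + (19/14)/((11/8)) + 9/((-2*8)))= 174605/3564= 48.99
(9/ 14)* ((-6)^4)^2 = 1079753.14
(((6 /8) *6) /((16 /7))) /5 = 63 /160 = 0.39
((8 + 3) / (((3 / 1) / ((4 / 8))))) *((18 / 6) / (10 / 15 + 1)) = 33 / 10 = 3.30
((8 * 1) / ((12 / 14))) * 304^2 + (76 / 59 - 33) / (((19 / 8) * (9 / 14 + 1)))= 66716699728 / 77349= 862541.21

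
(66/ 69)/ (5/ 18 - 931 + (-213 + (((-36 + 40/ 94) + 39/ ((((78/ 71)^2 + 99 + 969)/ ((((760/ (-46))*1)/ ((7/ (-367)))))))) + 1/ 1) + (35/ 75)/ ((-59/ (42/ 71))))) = -612828082583640/ 734675928133017179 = -0.00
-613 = -613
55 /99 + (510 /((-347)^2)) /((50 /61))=3038224 /5418405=0.56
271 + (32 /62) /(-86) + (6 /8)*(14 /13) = 9420103 /34658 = 271.80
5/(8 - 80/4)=-5/12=-0.42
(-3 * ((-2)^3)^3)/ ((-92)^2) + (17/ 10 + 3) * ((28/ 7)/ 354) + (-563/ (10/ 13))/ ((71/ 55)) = -37675901119/ 66479430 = -566.73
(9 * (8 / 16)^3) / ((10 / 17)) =153 / 80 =1.91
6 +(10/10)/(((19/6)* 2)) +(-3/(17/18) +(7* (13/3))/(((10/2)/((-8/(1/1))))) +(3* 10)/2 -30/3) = -196474/4845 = -40.55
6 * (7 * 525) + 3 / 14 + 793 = 319805 / 14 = 22843.21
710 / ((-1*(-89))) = 710 / 89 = 7.98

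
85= 85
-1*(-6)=6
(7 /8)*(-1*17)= -119 /8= -14.88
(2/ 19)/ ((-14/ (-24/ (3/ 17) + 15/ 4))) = 529/ 532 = 0.99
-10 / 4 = -5 / 2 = -2.50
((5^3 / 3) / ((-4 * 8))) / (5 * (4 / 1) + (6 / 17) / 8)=-2125 / 32712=-0.06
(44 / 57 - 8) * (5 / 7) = -2060 / 399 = -5.16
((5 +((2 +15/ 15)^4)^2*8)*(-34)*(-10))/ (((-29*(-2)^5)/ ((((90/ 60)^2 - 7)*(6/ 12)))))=-45676.83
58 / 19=3.05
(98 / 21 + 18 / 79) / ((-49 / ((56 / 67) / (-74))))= 4640 / 4112661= 0.00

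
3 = 3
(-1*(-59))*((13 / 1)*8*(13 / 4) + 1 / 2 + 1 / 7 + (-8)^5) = -26786649 / 14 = -1913332.07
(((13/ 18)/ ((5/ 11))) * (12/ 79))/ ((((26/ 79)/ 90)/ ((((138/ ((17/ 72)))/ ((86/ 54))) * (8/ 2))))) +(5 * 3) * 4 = 70867668/ 731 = 96946.19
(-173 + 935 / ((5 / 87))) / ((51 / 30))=160960 / 17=9468.24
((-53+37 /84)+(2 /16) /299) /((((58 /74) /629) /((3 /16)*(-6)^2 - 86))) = 3342732.39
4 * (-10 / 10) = -4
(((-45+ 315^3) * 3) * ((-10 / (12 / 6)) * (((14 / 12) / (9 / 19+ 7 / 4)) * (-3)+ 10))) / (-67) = 667624528800 / 11323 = 58961805.95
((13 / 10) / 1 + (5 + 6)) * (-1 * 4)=-246 / 5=-49.20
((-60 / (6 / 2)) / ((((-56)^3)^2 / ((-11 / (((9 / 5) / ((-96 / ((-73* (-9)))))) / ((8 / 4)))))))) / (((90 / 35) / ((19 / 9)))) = -0.00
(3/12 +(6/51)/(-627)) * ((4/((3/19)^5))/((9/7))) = 9716342797/1226907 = 7919.38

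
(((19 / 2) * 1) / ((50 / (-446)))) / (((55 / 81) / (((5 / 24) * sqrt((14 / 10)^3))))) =-800793 * sqrt(35) / 110000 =-43.07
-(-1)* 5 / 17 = 5 / 17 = 0.29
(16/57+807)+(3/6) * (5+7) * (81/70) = 1624376/1995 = 814.22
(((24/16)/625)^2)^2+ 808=1972656250000081/2441406250000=808.00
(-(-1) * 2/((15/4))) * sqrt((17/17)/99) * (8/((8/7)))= 56 * sqrt(11)/495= 0.38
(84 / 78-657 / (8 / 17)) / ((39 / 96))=-580340 / 169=-3433.96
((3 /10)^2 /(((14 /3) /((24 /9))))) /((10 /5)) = 9 /350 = 0.03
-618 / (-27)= 22.89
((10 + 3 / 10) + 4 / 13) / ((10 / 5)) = 1379 / 260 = 5.30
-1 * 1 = -1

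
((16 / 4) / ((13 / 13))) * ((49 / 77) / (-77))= -4 / 121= -0.03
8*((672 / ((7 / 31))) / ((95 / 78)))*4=7428096 / 95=78190.48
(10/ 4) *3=15/ 2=7.50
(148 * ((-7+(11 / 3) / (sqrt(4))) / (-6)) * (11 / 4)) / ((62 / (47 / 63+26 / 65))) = 146927 / 22680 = 6.48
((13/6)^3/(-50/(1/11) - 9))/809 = -169/7513992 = -0.00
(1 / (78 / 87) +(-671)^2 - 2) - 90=11703903 / 26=450150.12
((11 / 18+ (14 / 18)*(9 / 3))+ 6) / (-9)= -161 / 162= -0.99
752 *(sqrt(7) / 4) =188 *sqrt(7) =497.40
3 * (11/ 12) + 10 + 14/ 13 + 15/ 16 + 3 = 3695/ 208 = 17.76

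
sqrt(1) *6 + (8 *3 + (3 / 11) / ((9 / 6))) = 332 / 11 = 30.18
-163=-163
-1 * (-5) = 5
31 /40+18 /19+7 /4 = 2639 /760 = 3.47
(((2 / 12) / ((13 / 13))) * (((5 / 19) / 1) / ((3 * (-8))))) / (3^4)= -0.00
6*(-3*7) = -126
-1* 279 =-279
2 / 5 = 0.40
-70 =-70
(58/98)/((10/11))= 319/490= 0.65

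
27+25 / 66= 1807 / 66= 27.38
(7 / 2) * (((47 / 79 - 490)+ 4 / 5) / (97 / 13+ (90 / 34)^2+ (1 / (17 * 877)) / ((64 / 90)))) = -71221951596432 / 602577578515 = -118.20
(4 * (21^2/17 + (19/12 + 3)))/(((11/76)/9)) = 7592.28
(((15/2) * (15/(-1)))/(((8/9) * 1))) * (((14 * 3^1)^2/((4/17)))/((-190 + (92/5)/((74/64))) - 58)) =936187875/228992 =4088.30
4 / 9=0.44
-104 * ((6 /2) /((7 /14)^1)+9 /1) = -1560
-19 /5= -3.80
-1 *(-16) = 16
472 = 472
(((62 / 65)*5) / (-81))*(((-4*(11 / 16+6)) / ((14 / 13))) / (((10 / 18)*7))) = 3317 / 8820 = 0.38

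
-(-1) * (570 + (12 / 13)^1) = 570.92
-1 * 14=-14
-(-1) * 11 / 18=11 / 18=0.61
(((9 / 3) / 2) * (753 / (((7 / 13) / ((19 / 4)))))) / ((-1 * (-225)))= 61997 / 1400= 44.28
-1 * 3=-3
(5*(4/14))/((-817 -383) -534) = -5/6069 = -0.00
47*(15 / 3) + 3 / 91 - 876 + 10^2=-49228 / 91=-540.97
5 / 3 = 1.67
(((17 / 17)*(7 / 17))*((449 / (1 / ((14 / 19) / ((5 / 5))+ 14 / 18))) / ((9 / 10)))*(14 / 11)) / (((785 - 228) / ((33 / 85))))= 22793036 / 82579149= 0.28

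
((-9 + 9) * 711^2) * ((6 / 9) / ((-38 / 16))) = 0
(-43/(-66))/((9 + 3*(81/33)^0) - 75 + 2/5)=-215/20658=-0.01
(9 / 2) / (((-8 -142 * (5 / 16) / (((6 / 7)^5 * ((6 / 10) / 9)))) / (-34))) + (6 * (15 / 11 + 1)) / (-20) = -0.60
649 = 649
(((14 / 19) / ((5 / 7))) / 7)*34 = 476 / 95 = 5.01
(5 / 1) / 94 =5 / 94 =0.05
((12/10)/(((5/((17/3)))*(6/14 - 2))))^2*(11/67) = 0.12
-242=-242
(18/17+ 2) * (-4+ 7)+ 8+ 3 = 343/17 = 20.18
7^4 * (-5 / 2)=-12005 / 2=-6002.50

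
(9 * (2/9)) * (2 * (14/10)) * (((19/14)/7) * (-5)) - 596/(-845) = -27938/5915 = -4.72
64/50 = 32/25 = 1.28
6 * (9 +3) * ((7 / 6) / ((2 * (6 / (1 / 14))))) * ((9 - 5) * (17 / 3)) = 34 / 3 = 11.33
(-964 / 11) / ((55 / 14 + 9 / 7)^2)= -188944 / 58619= -3.22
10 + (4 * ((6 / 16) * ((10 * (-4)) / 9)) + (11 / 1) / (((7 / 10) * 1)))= 400 / 21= 19.05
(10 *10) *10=1000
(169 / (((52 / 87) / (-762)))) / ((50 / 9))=-3878199 / 100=-38781.99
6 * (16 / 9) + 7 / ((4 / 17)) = 485 / 12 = 40.42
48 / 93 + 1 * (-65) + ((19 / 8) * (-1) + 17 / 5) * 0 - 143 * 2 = -10865 / 31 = -350.48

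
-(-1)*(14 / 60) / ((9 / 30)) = 7 / 9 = 0.78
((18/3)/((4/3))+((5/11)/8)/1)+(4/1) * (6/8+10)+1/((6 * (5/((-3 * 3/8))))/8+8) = 29427/616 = 47.77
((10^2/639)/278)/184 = 25/8171532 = 0.00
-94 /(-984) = 0.10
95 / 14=6.79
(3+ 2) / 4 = 5 / 4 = 1.25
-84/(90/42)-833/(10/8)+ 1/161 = -568003/805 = -705.59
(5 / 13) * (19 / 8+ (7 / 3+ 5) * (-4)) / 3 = -3235 / 936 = -3.46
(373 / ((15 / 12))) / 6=746 / 15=49.73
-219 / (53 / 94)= -20586 / 53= -388.42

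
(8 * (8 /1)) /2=32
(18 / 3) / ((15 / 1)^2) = 0.03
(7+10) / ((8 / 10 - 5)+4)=-85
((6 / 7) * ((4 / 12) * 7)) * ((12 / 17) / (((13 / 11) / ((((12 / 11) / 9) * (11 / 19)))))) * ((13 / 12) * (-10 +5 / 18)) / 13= -7700 / 113373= -0.07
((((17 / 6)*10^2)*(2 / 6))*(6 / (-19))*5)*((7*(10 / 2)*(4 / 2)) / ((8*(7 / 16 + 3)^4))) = -7798784 / 834537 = -9.35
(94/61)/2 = 47/61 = 0.77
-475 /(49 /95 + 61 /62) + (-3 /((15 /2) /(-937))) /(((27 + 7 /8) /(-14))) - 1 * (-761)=2521501041 /9848795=256.02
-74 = -74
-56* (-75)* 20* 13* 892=974064000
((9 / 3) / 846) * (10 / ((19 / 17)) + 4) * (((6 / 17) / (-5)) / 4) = -123 / 151810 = -0.00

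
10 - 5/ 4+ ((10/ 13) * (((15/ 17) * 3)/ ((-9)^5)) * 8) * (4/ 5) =50748055/ 5799924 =8.75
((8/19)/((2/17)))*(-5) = -340/19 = -17.89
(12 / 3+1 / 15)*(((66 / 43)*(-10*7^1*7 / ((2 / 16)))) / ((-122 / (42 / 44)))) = 191.44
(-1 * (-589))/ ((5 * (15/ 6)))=47.12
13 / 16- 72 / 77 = -151 / 1232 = -0.12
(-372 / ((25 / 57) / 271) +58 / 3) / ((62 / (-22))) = 189611422 / 2325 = 81553.30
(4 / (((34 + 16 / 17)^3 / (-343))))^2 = 2839760855281 / 2745356115653316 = 0.00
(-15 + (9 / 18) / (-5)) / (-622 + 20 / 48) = 906 / 37295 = 0.02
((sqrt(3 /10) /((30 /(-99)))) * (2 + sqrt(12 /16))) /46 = 33 * sqrt(30) * (-4-sqrt(3)) /9200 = -0.11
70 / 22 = 35 / 11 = 3.18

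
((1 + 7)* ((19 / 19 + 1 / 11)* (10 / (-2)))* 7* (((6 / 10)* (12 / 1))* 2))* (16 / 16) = -48384 / 11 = -4398.55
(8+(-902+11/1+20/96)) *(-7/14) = 21187/48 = 441.40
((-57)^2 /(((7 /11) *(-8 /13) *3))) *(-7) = 154869 /8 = 19358.62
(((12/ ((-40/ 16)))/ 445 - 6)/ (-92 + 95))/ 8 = -2229/ 8900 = -0.25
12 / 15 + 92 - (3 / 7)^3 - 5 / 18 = 92.44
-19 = -19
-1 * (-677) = 677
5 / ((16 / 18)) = 45 / 8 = 5.62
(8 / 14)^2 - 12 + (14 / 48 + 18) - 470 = -544937 / 1176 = -463.38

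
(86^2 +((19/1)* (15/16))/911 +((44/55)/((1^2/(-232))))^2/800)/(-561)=-2053636589/154870000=-13.26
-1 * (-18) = 18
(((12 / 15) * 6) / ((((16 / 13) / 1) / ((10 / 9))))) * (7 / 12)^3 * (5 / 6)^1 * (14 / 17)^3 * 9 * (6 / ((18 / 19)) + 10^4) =229560846515 / 6367248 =36053.39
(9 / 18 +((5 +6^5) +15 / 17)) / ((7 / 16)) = 17788.30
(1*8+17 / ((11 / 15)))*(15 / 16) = 5145 / 176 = 29.23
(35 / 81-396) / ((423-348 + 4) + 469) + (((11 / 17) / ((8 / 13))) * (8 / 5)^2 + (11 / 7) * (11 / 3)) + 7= 1945401529 / 132054300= 14.73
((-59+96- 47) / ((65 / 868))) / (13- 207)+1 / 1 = 2129 / 1261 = 1.69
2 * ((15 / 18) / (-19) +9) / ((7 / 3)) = 7.68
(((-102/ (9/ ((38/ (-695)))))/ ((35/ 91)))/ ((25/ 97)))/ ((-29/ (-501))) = 272078404/ 2519375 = 107.99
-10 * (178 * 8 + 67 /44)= -313615 /22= -14255.23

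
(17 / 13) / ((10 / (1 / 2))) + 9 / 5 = 97 / 52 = 1.87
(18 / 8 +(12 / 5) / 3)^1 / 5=61 / 100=0.61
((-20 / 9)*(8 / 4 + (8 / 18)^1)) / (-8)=55 / 81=0.68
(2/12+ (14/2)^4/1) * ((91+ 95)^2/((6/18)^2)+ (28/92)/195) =20118907949629/26910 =747636861.75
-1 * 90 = -90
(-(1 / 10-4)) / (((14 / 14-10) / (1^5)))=-13 / 30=-0.43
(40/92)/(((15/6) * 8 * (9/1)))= 0.00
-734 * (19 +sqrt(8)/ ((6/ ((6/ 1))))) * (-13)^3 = 3225196 * sqrt(2) +30639362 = 35200477.92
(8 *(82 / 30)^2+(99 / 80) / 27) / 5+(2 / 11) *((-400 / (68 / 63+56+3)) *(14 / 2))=522997891 / 149886000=3.49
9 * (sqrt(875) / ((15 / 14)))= 42 * sqrt(35)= 248.48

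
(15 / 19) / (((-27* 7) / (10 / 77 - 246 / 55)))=8 / 441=0.02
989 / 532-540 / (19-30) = 50.95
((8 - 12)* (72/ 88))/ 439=-36/ 4829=-0.01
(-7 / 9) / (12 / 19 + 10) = -133 / 1818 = -0.07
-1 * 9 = -9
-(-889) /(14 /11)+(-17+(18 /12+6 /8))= 2735 /4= 683.75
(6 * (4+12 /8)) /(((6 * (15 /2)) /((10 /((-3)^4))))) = 0.09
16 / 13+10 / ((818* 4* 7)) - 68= -9940271 / 148876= -66.77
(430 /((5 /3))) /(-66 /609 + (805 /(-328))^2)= 5634604416 /129182227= 43.62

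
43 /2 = 21.50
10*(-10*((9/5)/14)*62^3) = -21449520/7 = -3064217.14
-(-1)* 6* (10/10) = 6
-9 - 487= -496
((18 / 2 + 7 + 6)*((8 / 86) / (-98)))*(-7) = 44 / 301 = 0.15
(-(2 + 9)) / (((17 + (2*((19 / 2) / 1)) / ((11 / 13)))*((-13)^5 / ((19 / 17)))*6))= 0.00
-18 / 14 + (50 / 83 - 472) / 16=-142917 / 4648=-30.75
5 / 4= 1.25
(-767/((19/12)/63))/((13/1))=-44604/19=-2347.58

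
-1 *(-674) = 674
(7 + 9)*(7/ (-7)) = -16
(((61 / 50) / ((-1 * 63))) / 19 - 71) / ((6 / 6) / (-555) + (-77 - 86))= 157228207 / 360959340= 0.44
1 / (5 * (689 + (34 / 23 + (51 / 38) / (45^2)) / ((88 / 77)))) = 943920 / 3257911837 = 0.00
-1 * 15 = -15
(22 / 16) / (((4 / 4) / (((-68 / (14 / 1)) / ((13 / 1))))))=-187 / 364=-0.51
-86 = -86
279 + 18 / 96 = 4467 / 16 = 279.19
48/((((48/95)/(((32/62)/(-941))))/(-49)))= 74480/29171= 2.55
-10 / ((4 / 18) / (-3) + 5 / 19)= -5130 / 97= -52.89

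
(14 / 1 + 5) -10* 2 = -1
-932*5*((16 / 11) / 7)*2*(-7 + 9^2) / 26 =-5517440 / 1001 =-5511.93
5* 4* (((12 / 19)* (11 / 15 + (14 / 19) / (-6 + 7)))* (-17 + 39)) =408.55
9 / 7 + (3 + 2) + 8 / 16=95 / 14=6.79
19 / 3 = 6.33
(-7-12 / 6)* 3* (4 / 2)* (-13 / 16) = 43.88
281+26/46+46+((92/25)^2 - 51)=4170297/14375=290.11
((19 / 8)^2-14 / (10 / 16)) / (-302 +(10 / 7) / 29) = 1088689 / 19614720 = 0.06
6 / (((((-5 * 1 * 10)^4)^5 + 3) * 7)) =6 / 66757202148437500000000000000000021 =0.00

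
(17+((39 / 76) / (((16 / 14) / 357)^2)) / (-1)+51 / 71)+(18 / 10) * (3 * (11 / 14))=-604968826411 / 12087040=-50051.03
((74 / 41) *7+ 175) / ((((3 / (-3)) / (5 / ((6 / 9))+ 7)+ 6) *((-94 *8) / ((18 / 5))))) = -2007873 / 13257760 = -0.15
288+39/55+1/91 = 1445044/5005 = 288.72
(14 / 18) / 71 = 7 / 639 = 0.01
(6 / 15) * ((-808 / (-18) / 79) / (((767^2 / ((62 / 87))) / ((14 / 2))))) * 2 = 701344 / 181948963365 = 0.00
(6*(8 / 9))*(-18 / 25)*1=-96 / 25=-3.84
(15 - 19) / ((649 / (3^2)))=-36 / 649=-0.06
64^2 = 4096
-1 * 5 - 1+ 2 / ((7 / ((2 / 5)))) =-206 / 35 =-5.89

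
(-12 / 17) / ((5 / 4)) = -48 / 85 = -0.56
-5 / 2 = -2.50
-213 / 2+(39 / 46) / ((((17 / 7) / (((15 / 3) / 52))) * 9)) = -999361 / 9384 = -106.50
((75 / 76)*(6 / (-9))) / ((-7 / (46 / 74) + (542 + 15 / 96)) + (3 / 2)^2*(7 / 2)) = -1840 / 1506833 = -0.00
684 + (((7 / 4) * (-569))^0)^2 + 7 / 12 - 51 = 7615 / 12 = 634.58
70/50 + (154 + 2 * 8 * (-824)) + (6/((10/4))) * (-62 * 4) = -68119/5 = -13623.80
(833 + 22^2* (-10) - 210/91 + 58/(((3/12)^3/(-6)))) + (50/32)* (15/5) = -5465537/208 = -26276.62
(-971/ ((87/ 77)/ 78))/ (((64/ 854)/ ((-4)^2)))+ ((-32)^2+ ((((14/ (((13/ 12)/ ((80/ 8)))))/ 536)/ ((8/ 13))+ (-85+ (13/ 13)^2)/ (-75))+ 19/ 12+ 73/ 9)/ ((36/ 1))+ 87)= -112610084197757/ 7869150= -14310323.76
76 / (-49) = -76 / 49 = -1.55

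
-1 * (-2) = 2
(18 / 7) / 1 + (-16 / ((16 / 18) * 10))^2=5.81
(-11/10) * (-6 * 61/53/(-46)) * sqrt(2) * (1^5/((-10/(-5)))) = -2013 * sqrt(2)/24380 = -0.12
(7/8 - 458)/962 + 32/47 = 74393/361712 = 0.21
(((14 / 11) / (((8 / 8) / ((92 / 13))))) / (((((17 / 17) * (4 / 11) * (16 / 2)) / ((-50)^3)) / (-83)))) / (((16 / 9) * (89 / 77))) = 144696234375 / 9256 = 15632696.02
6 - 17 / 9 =37 / 9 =4.11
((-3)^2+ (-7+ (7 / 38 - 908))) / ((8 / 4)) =-34421 / 76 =-452.91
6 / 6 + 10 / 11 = 21 / 11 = 1.91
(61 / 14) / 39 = 0.11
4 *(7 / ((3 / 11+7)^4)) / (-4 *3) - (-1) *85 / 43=10440393059 / 5283840000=1.98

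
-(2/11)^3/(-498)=4/331419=0.00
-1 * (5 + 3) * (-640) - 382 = 4738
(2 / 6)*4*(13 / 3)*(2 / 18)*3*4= 208 / 27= 7.70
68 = 68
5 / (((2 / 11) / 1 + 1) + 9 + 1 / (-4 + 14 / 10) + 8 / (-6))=2145 / 3631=0.59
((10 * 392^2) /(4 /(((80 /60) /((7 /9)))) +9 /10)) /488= 973.87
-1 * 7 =-7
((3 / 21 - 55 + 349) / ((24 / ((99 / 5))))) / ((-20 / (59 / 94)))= -7.62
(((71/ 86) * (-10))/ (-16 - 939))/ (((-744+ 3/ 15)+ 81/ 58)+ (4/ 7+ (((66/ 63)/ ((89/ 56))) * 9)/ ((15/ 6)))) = -2565514/ 219448165143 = -0.00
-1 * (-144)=144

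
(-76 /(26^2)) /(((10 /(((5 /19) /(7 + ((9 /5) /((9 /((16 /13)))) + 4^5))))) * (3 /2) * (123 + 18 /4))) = -2 /133324659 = -0.00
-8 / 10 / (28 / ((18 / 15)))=-6 / 175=-0.03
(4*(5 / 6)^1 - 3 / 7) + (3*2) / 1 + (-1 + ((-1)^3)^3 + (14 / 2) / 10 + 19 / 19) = 1807 / 210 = 8.60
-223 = -223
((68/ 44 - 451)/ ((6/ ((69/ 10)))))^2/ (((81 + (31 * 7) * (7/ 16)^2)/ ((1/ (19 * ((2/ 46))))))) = 4758394171392/ 1802933275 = 2639.25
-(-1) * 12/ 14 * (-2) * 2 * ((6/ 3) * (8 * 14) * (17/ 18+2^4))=-39040/ 3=-13013.33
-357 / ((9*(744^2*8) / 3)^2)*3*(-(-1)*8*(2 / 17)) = -0.00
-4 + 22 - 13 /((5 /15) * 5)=51 /5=10.20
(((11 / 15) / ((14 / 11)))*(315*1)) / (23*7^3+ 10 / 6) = 99 / 4304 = 0.02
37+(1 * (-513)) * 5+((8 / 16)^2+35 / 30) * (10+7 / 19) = -2513.31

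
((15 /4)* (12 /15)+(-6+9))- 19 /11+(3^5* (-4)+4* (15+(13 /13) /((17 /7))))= -169437 /187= -906.08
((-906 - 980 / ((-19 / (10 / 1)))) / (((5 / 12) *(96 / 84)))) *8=-622776 / 95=-6555.54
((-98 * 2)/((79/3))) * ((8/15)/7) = -224/395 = -0.57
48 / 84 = 4 / 7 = 0.57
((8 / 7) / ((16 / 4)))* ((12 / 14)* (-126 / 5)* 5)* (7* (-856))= 184896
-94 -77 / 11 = -101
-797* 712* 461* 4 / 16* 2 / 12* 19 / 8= -621302147 / 24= -25887589.46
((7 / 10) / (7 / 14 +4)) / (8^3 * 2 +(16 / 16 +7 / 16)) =112 / 738315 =0.00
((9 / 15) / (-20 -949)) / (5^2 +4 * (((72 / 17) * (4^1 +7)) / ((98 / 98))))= -1 / 341335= -0.00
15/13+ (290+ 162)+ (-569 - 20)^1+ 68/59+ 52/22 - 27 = -1344267/8437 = -159.33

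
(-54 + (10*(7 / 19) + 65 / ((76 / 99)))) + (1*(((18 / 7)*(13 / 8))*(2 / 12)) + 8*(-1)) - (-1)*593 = 659735 / 1064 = 620.05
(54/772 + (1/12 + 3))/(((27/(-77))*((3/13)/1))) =-7310303/187596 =-38.97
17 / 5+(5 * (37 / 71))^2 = 256822 / 25205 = 10.19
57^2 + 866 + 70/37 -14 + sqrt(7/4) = sqrt(7)/2 + 151807/37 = 4104.21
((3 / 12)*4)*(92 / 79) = 92 / 79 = 1.16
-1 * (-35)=35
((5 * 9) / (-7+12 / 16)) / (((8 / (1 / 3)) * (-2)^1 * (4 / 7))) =21 / 80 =0.26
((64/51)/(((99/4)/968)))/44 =512/459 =1.12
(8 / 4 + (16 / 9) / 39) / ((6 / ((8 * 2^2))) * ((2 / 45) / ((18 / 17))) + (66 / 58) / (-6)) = -1665760 / 148031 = -11.25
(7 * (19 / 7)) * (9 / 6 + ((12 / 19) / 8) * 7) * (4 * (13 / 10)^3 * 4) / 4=342.73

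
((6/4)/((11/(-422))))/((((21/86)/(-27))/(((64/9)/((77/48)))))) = 167233536/5929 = 28206.03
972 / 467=2.08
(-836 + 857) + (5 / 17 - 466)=-7560 / 17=-444.71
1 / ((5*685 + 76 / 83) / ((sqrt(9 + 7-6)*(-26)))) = -2158*sqrt(10) / 284351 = -0.02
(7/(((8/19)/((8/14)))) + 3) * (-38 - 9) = -1175/2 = -587.50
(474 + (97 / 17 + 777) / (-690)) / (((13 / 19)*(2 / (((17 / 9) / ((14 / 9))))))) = 52693783 / 125580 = 419.60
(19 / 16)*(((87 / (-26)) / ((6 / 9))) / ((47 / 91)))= -34713 / 3008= -11.54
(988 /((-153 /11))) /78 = -418 /459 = -0.91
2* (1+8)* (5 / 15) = 6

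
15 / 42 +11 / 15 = 229 / 210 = 1.09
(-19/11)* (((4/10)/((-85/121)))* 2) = 1.97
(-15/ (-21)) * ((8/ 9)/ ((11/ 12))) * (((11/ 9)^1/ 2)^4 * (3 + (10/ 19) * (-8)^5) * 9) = -14991.74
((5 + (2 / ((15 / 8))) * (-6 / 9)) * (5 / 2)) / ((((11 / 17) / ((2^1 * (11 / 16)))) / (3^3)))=9843 / 16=615.19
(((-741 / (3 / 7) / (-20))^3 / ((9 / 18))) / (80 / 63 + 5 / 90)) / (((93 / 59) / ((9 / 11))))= 57636658645839 / 113894000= 506055.27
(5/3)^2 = 25/9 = 2.78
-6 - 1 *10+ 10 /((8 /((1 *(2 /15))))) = -95 /6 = -15.83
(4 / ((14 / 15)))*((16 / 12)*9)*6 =2160 / 7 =308.57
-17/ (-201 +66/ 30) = 85/ 994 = 0.09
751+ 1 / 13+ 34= 10206 / 13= 785.08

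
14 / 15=0.93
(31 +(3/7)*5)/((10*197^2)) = 116/1358315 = 0.00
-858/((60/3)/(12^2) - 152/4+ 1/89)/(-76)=-0.30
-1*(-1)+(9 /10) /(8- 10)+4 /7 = 157 /140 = 1.12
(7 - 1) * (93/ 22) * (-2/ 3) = -186/ 11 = -16.91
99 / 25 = 3.96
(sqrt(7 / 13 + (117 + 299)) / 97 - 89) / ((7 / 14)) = -177.58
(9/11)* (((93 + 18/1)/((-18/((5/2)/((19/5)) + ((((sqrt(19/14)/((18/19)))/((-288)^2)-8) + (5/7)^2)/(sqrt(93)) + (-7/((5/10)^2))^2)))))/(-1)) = -13579* sqrt(93)/33418 + 703* sqrt(24738)/14255087616 + 3309687/836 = 3955.04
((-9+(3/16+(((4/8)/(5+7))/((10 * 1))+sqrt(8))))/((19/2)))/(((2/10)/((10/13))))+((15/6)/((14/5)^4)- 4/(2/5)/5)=-314577959/56932512+200 * sqrt(2)/247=-4.38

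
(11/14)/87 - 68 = -82813/1218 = -67.99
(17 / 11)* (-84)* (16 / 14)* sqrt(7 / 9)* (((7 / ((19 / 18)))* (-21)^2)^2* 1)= -1679643713664* sqrt(7) / 3971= -1119093315.93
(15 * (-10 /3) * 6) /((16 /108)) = -2025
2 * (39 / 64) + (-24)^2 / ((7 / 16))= 295185 / 224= 1317.79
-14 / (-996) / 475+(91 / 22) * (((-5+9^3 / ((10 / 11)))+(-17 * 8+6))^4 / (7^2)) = 121657579091859351263 / 7285740000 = 16698040156.78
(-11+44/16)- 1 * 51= -237/4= -59.25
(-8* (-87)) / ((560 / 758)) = 32973 / 35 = 942.09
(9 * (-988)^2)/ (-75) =-2928432/ 25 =-117137.28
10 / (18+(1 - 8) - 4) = 10 / 7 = 1.43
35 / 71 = 0.49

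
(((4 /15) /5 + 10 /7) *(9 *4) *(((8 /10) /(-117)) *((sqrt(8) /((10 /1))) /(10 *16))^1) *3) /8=-389 *sqrt(2) /2275000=-0.00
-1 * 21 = -21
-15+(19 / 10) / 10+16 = 119 / 100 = 1.19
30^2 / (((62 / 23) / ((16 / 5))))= 1068.39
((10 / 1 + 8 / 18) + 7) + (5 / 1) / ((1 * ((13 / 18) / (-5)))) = -2009 / 117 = -17.17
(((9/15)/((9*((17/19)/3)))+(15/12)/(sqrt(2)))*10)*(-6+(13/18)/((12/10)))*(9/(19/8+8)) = -14575*sqrt(2)/498 -44308/4233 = -51.86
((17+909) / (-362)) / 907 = -463 / 164167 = -0.00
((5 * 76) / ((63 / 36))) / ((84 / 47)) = 17860 / 147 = 121.50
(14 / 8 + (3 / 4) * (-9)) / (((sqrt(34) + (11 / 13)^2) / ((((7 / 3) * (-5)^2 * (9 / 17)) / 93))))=17892875 / 504040191 - 24990875 * sqrt(34) / 504040191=-0.25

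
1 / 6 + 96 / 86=331 / 258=1.28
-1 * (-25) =25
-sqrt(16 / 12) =-2 * sqrt(3) / 3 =-1.15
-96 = -96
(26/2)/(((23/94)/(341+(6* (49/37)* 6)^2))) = 4372957550/31487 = 138881.37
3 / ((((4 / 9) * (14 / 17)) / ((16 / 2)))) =459 / 7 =65.57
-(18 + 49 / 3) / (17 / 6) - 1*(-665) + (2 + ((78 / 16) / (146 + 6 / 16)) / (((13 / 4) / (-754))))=12882927 / 19907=647.16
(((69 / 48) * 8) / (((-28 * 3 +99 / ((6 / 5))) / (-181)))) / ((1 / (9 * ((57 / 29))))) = 711873 / 29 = 24547.34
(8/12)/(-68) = -1/102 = -0.01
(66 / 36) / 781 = 1 / 426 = 0.00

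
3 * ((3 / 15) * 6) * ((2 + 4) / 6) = 18 / 5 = 3.60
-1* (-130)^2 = -16900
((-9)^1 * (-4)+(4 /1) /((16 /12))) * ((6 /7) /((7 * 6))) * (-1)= -39 /49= -0.80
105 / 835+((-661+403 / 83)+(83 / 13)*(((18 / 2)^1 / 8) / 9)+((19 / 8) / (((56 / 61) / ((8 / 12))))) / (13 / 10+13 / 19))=-1148910820405 / 1755800592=-654.35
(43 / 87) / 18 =0.03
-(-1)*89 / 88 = 89 / 88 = 1.01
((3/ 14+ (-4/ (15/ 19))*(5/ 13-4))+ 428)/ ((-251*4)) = -1219033/ 2740920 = -0.44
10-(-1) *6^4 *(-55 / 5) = -14246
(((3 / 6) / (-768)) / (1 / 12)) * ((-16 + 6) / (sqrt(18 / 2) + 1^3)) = 5 / 256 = 0.02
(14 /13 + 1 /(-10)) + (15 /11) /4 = 3769 /2860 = 1.32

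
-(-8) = 8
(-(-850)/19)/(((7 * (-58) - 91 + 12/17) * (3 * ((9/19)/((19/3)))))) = -274550/683397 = -0.40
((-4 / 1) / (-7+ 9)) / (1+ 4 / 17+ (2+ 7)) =-17 / 87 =-0.20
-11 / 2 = -5.50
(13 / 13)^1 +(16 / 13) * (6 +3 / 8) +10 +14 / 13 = 259 / 13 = 19.92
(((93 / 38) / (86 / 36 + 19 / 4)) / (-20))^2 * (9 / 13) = 6305121 / 30996795700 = 0.00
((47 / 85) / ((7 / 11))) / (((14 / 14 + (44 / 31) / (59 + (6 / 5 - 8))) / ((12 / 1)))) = 50196564 / 4945045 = 10.15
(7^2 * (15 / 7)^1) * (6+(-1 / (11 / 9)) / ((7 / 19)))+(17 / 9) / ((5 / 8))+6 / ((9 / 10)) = 201221 / 495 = 406.51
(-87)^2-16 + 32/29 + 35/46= 10078189/1334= 7554.86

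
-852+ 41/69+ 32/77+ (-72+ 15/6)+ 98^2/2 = 41244923/10626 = 3881.51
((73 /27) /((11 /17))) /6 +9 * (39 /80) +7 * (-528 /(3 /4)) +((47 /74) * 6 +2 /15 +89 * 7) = -2266004915 /527472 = -4295.97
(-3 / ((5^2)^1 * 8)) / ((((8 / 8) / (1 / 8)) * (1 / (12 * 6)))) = -27 / 200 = -0.14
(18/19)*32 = 576/19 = 30.32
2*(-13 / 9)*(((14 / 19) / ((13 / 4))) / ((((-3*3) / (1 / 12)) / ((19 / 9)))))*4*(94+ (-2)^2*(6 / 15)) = 53536 / 10935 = 4.90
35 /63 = 5 /9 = 0.56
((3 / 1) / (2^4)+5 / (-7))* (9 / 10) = -531 / 1120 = -0.47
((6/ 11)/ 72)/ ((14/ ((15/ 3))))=5/ 1848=0.00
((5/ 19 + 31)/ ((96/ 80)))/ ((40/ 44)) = 1089/ 38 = 28.66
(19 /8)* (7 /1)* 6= 399 /4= 99.75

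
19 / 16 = 1.19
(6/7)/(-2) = -0.43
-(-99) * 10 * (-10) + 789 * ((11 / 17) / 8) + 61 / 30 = -9834.15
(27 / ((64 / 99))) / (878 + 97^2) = 33 / 8128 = 0.00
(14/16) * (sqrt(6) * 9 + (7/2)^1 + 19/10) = 189/40 + 63 * sqrt(6)/8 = 24.01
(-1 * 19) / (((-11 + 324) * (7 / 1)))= -19 / 2191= -0.01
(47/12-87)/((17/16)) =-3988/51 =-78.20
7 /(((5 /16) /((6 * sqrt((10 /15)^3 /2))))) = 448 * sqrt(3) /15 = 51.73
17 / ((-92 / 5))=-85 / 92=-0.92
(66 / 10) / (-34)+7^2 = 8297 / 170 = 48.81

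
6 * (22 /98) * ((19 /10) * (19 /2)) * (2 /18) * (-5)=-3971 /294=-13.51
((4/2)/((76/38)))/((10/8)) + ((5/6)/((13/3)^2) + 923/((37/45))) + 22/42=1475873759/1313130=1123.94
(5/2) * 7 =35/2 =17.50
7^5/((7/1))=2401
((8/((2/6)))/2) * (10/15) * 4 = 32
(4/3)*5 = 20/3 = 6.67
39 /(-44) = -39 /44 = -0.89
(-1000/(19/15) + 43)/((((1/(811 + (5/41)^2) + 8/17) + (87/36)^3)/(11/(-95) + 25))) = -335694924441646848/263595159664285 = -1273.52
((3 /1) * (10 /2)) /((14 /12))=90 /7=12.86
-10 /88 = -5 /44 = -0.11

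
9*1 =9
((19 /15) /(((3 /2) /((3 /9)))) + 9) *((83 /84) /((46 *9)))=14857 /670680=0.02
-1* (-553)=553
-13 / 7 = -1.86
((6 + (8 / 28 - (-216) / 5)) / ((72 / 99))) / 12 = 4763 / 840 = 5.67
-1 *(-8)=8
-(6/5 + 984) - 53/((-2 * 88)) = -866711/880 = -984.90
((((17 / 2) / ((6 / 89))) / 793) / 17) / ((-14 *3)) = -89 / 399672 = -0.00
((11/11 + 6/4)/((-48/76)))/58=-95/1392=-0.07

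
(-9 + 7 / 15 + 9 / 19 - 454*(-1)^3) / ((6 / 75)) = 635465 / 114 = 5574.25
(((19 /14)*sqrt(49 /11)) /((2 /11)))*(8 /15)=38*sqrt(11) /15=8.40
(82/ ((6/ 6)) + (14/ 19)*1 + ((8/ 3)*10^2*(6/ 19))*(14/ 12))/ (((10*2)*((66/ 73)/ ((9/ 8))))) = 188267/ 16720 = 11.26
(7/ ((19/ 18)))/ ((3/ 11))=24.32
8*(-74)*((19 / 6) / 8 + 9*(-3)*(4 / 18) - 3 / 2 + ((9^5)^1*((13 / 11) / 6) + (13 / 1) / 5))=-1135662793 / 165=-6882804.81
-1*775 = -775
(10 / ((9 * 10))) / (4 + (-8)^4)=1 / 36900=0.00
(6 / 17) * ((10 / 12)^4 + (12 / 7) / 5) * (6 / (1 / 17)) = 37427 / 1260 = 29.70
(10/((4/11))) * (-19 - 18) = -2035/2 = -1017.50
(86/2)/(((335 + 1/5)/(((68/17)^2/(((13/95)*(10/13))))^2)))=1241840/419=2963.82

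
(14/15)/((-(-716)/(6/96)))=7/85920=0.00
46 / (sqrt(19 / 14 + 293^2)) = 46 * sqrt(1869630) / 400635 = 0.16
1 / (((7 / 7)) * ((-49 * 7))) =-1 / 343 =-0.00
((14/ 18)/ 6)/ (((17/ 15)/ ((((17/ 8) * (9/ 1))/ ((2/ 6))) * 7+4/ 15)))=337589/ 7344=45.97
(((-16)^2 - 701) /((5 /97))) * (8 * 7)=-483448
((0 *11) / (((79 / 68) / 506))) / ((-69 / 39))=0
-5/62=-0.08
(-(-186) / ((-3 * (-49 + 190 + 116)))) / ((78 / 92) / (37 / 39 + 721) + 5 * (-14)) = 80300912 / 23299825343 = 0.00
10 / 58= 0.17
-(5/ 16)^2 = -25/ 256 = -0.10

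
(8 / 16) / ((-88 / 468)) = -117 / 44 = -2.66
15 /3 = 5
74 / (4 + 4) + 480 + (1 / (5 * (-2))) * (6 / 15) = 48921 / 100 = 489.21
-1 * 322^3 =-33386248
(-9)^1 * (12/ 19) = -108/ 19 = -5.68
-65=-65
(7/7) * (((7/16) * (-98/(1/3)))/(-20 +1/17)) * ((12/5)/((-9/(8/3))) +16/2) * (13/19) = 3107923/96615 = 32.17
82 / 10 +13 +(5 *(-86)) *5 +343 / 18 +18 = -188257 / 90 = -2091.74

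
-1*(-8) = 8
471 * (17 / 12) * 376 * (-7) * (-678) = 1190704956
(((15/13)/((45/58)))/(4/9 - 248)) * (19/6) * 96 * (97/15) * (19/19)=-427576/36205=-11.81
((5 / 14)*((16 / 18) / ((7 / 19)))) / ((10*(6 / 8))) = 152 / 1323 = 0.11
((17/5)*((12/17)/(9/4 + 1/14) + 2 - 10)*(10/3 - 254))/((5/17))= 108715136/4875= 22300.54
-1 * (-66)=66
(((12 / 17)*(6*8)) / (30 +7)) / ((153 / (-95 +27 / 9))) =-5888 / 10693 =-0.55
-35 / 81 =-0.43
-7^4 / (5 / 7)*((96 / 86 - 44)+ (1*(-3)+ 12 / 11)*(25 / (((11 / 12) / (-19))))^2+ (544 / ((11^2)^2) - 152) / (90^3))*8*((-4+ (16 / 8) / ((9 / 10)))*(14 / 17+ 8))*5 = -126541851305402943823616 / 117032613885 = -1081252884172.50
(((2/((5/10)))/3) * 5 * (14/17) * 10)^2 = 3014.23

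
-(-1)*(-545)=-545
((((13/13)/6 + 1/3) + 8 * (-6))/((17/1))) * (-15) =1425/34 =41.91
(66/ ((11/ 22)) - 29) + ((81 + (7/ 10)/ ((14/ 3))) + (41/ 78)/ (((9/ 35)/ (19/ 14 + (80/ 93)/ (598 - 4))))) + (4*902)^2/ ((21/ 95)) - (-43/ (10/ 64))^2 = 99784807915952048/ 1696619925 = 58813884.27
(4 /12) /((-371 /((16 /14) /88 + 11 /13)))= -860 /1114113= -0.00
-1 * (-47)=47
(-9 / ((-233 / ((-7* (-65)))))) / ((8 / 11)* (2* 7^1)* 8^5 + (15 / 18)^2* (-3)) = 540540 / 10261300661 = 0.00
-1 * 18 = -18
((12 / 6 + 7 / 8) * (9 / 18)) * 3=69 / 16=4.31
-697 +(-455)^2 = 206328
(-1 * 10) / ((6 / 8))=-40 / 3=-13.33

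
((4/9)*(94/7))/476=94/7497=0.01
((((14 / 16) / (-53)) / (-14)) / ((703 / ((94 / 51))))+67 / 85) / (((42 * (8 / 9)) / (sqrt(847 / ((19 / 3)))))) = 659039777 * sqrt(399) / 53915263360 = 0.24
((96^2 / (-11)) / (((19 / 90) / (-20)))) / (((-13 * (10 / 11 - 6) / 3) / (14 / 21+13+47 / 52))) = 1178323200 / 22477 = 52423.51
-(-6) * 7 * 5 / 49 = 30 / 7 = 4.29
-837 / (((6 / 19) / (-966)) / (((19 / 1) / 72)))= 675656.62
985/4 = 246.25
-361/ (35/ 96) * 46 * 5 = -1594176/ 7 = -227739.43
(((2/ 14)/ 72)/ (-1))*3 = -1/ 168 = -0.01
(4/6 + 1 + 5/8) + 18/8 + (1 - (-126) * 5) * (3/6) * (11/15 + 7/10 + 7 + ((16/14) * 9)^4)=1018212102391/288120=3533986.19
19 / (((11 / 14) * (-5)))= -266 / 55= -4.84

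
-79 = -79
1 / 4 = 0.25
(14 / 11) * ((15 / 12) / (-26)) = -35 / 572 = -0.06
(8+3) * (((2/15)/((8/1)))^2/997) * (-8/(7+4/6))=-0.00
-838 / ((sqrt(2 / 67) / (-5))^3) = 3509125 * sqrt(134) / 2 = 20310529.34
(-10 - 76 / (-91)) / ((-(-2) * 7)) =-417 / 637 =-0.65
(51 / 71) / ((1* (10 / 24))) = 612 / 355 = 1.72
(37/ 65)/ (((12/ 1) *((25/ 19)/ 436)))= 76627/ 4875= 15.72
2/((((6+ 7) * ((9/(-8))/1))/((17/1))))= -272/117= -2.32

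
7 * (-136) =-952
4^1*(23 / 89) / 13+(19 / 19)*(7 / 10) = 9019 / 11570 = 0.78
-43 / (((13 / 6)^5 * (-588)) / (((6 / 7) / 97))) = 0.00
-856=-856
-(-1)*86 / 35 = 86 / 35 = 2.46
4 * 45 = 180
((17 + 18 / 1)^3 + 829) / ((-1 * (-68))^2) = 5463 / 578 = 9.45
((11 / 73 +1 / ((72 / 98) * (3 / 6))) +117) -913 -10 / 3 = -1046549 / 1314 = -796.46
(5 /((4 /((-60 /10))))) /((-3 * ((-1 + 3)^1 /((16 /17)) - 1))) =20 /9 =2.22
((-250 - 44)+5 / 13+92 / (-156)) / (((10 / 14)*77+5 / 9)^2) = -154899 / 1625000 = -0.10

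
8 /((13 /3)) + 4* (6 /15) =224 /65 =3.45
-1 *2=-2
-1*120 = -120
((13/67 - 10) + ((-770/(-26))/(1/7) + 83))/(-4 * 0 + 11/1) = 244317/9581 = 25.50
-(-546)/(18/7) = 637/3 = 212.33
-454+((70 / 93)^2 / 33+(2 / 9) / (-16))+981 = 1203325559 / 2283336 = 527.00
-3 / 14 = -0.21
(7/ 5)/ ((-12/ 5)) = -7/ 12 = -0.58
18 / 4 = 9 / 2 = 4.50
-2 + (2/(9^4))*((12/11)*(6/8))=-16036/8019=-2.00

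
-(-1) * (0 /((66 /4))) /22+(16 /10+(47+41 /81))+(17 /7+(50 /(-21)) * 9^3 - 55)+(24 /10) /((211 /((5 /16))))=-4161395951 /2392740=-1739.18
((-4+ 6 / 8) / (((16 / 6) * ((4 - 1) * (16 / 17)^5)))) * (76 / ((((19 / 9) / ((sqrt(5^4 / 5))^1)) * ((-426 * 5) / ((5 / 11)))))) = 0.05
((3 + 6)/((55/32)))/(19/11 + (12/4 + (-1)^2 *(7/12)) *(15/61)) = 70272/35005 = 2.01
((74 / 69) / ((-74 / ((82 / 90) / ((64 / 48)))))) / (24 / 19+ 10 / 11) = -8569 / 1879560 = -0.00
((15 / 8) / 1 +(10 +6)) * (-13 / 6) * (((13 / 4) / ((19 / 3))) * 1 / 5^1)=-24167 / 6080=-3.97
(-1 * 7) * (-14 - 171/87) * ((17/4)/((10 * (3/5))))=55097/696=79.16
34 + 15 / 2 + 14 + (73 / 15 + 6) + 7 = 2201 / 30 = 73.37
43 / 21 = 2.05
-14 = -14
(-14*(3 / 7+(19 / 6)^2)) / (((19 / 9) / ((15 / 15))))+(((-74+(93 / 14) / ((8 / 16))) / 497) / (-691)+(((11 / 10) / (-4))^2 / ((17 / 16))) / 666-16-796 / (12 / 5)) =-21565231411211989 / 51714130570200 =-417.01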